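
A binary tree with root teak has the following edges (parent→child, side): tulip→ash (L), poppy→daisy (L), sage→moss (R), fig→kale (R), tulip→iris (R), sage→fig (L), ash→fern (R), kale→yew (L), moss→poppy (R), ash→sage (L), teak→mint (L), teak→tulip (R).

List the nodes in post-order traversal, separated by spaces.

Post-order visits the left subtree, then the right subtree, then the node.
At teak: go left to mint.
  mint is a leaf — visit mint.
At teak: go right to tulip.
  At tulip: go left to ash.
    At ash: go left to sage.
      At sage: go left to fig.
        At fig: no left child.
        At fig: go right to kale.
          At kale: go left to yew.
            yew is a leaf — visit yew.
          At kale: no right child.
          Visit kale.
        Visit fig.
      At sage: go right to moss.
        At moss: no left child.
        At moss: go right to poppy.
          At poppy: go left to daisy.
            daisy is a leaf — visit daisy.
          At poppy: no right child.
          Visit poppy.
        Visit moss.
      Visit sage.
    At ash: go right to fern.
      fern is a leaf — visit fern.
    Visit ash.
  At tulip: go right to iris.
    iris is a leaf — visit iris.
  Visit tulip.
Visit teak.

mint yew kale fig daisy poppy moss sage fern ash iris tulip teak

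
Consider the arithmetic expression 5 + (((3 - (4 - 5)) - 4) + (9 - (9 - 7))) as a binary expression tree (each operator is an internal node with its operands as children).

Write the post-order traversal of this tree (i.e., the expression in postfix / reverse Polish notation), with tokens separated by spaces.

Post-order on an expression tree gives postfix notation: for each operator, emit left operand, right operand, then the operator.

5 3 4 5 - - 4 - 9 9 7 - - + +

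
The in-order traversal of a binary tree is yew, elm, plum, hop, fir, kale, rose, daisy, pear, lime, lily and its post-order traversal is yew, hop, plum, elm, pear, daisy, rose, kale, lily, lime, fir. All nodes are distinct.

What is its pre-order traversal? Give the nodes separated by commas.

fir, elm, yew, plum, hop, lime, kale, rose, daisy, pear, lily

The last element of post-order is the root; it splits in-order into left and right subtrees.
Root fir: left subtree has 4 nodes {yew, elm, plum, hop}, right has 6 {kale, rose, daisy, pear, lime, lily}.
  Root elm: left subtree has 1 node {yew}, right has 2 {plum, hop}.
    Root plum: left subtree has 0 nodes { }, right has 1 {hop}.
  Root lime: left subtree has 4 nodes {kale, rose, daisy, pear}, right has 1 {lily}.
    Root kale: left subtree has 0 nodes { }, right has 3 {rose, daisy, pear}.
      Root rose: left subtree has 0 nodes { }, right has 2 {daisy, pear}.
        Root daisy: left subtree has 0 nodes { }, right has 1 {pear}.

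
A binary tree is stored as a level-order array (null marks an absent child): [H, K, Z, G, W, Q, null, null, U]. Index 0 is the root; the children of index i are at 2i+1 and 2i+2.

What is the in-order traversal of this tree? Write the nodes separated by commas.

In-order visits the left subtree, then the node, then the right subtree.
At H: go left to K.
  At K: go left to G.
    At G: no left child.
    Visit G.
    At G: go right to U.
      U is a leaf — visit U.
  Visit K.
  At K: go right to W.
    W is a leaf — visit W.
Visit H.
At H: go right to Z.
  At Z: go left to Q.
    Q is a leaf — visit Q.
  Visit Z.
  At Z: no right child.

G, U, K, W, H, Q, Z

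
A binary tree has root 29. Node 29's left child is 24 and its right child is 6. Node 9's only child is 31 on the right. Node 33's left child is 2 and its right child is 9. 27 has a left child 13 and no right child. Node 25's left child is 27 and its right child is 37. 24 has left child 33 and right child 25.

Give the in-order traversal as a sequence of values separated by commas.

In-order visits the left subtree, then the node, then the right subtree.
At 29: go left to 24.
  At 24: go left to 33.
    At 33: go left to 2.
      2 is a leaf — visit 2.
    Visit 33.
    At 33: go right to 9.
      At 9: no left child.
      Visit 9.
      At 9: go right to 31.
        31 is a leaf — visit 31.
  Visit 24.
  At 24: go right to 25.
    At 25: go left to 27.
      At 27: go left to 13.
        13 is a leaf — visit 13.
      Visit 27.
      At 27: no right child.
    Visit 25.
    At 25: go right to 37.
      37 is a leaf — visit 37.
Visit 29.
At 29: go right to 6.
  6 is a leaf — visit 6.

2, 33, 9, 31, 24, 13, 27, 25, 37, 29, 6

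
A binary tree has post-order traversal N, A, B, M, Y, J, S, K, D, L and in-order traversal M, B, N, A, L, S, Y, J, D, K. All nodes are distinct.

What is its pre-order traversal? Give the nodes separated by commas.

L, M, B, A, N, D, S, J, Y, K

The last element of post-order is the root; it splits in-order into left and right subtrees.
Root L: left subtree has 4 nodes {M, B, N, A}, right has 5 {S, Y, J, D, K}.
  Root M: left subtree has 0 nodes { }, right has 3 {B, N, A}.
    Root B: left subtree has 0 nodes { }, right has 2 {N, A}.
      Root A: left subtree has 1 node {N}, right has 0 { }.
  Root D: left subtree has 3 nodes {S, Y, J}, right has 1 {K}.
    Root S: left subtree has 0 nodes { }, right has 2 {Y, J}.
      Root J: left subtree has 1 node {Y}, right has 0 { }.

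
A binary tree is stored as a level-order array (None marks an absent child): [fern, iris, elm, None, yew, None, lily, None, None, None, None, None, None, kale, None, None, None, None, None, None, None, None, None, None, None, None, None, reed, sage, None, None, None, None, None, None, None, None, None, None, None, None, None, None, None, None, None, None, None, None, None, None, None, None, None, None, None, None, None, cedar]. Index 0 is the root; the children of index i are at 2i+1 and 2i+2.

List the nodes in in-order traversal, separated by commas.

In-order visits the left subtree, then the node, then the right subtree.
At fern: go left to iris.
  At iris: no left child.
  Visit iris.
  At iris: go right to yew.
    yew is a leaf — visit yew.
Visit fern.
At fern: go right to elm.
  At elm: no left child.
  Visit elm.
  At elm: go right to lily.
    At lily: go left to kale.
      At kale: go left to reed.
        reed is a leaf — visit reed.
      Visit kale.
      At kale: go right to sage.
        At sage: no left child.
        Visit sage.
        At sage: go right to cedar.
          cedar is a leaf — visit cedar.
    Visit lily.
    At lily: no right child.

iris, yew, fern, elm, reed, kale, sage, cedar, lily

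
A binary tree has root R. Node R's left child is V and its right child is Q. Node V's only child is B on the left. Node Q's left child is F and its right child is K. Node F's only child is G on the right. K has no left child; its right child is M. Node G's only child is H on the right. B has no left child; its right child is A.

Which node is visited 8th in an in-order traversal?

In-order visits the left subtree, then the node, then the right subtree.
At R: go left to V.
  At V: go left to B.
    At B: no left child.
    Visit B.
    At B: go right to A.
      A is a leaf — visit A.
  Visit V.
  At V: no right child.
Visit R.
At R: go right to Q.
  At Q: go left to F.
    At F: no left child.
    Visit F.
    At F: go right to G.
      At G: no left child.
      Visit G.
      At G: go right to H.
        H is a leaf — visit H.
  Visit Q.
  At Q: go right to K.
    At K: no left child.
    Visit K.
    At K: go right to M.
      M is a leaf — visit M.
Full in-order sequence: B, A, V, R, F, G, H, Q, K, M.

Q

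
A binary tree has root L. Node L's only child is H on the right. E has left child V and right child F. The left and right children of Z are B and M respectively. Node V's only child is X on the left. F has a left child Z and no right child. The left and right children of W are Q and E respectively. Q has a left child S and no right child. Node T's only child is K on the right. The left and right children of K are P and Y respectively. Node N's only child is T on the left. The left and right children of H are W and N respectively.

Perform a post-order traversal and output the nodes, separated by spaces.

Post-order visits the left subtree, then the right subtree, then the node.
At L: no left child.
At L: go right to H.
  At H: go left to W.
    At W: go left to Q.
      At Q: go left to S.
        S is a leaf — visit S.
      At Q: no right child.
      Visit Q.
    At W: go right to E.
      At E: go left to V.
        At V: go left to X.
          X is a leaf — visit X.
        At V: no right child.
        Visit V.
      At E: go right to F.
        At F: go left to Z.
          At Z: go left to B.
            B is a leaf — visit B.
          At Z: go right to M.
            M is a leaf — visit M.
          Visit Z.
        At F: no right child.
        Visit F.
      Visit E.
    Visit W.
  At H: go right to N.
    At N: go left to T.
      At T: no left child.
      At T: go right to K.
        At K: go left to P.
          P is a leaf — visit P.
        At K: go right to Y.
          Y is a leaf — visit Y.
        Visit K.
      Visit T.
    At N: no right child.
    Visit N.
  Visit H.
Visit L.

S Q X V B M Z F E W P Y K T N H L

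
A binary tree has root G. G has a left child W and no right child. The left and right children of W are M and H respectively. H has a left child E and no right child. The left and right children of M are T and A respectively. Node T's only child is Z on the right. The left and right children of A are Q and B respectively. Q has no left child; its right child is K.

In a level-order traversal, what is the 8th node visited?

Level-order visits nodes level by level from the root, left to right within each level.
Level 0: G
Level 1: W
Level 2: M, H
Level 3: T, A, E
Level 4: Z, Q, B
Level 5: K
Full level-order sequence: G, W, M, H, T, A, E, Z, Q, B, K.

Z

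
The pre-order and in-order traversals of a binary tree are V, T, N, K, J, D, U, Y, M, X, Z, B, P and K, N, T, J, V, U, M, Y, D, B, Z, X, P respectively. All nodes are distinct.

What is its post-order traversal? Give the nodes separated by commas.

The first element of pre-order is the root; it splits in-order into left and right subtrees.
Root V: left subtree has 4 nodes {K, N, T, J}, right has 8 {U, M, Y, D, B, Z, X, P}.
  Root T: left subtree has 2 nodes {K, N}, right has 1 {J}.
    Root N: left subtree has 1 node {K}, right has 0 { }.
  Root D: left subtree has 3 nodes {U, M, Y}, right has 4 {B, Z, X, P}.
    Root U: left subtree has 0 nodes { }, right has 2 {M, Y}.
      Root Y: left subtree has 1 node {M}, right has 0 { }.
    Root X: left subtree has 2 nodes {B, Z}, right has 1 {P}.
      Root Z: left subtree has 1 node {B}, right has 0 { }.

K, N, J, T, M, Y, U, B, Z, P, X, D, V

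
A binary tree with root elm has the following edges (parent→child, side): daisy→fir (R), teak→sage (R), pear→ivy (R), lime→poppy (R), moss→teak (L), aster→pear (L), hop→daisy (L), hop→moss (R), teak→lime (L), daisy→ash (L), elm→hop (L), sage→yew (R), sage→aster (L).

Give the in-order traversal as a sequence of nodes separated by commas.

ash, daisy, fir, hop, lime, poppy, teak, pear, ivy, aster, sage, yew, moss, elm

In-order visits the left subtree, then the node, then the right subtree.
At elm: go left to hop.
  At hop: go left to daisy.
    At daisy: go left to ash.
      ash is a leaf — visit ash.
    Visit daisy.
    At daisy: go right to fir.
      fir is a leaf — visit fir.
  Visit hop.
  At hop: go right to moss.
    At moss: go left to teak.
      At teak: go left to lime.
        At lime: no left child.
        Visit lime.
        At lime: go right to poppy.
          poppy is a leaf — visit poppy.
      Visit teak.
      At teak: go right to sage.
        At sage: go left to aster.
          At aster: go left to pear.
            At pear: no left child.
            Visit pear.
            At pear: go right to ivy.
              ivy is a leaf — visit ivy.
          Visit aster.
          At aster: no right child.
        Visit sage.
        At sage: go right to yew.
          yew is a leaf — visit yew.
    Visit moss.
    At moss: no right child.
Visit elm.
At elm: no right child.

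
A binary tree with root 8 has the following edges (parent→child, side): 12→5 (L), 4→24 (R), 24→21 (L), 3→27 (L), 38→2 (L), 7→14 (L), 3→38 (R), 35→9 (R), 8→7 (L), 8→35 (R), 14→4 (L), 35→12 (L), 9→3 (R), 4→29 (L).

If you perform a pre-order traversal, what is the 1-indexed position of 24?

6

Pre-order visits the node, then its left subtree, then its right subtree.
Visit 8.
At 8: go left to 7.
  Visit 7.
  At 7: go left to 14.
    Visit 14.
    At 14: go left to 4.
      Visit 4.
      At 4: go left to 29.
        29 is a leaf — visit 29.
      At 4: go right to 24.
        Visit 24.
        At 24: go left to 21.
          21 is a leaf — visit 21.
        At 24: no right child.
    At 14: no right child.
  At 7: no right child.
At 8: go right to 35.
  Visit 35.
  At 35: go left to 12.
    Visit 12.
    At 12: go left to 5.
      5 is a leaf — visit 5.
    At 12: no right child.
  At 35: go right to 9.
    Visit 9.
    At 9: no left child.
    At 9: go right to 3.
      Visit 3.
      At 3: go left to 27.
        27 is a leaf — visit 27.
      At 3: go right to 38.
        Visit 38.
        At 38: go left to 2.
          2 is a leaf — visit 2.
        At 38: no right child.
Full pre-order sequence: 8, 7, 14, 4, 29, 24, 21, 35, 12, 5, 9, 3, 27, 38, 2.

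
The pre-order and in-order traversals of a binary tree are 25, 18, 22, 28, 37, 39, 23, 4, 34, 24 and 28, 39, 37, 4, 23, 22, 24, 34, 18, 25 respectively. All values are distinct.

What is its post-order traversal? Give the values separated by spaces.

The first element of pre-order is the root; it splits in-order into left and right subtrees.
Root 25: left subtree has 9 nodes {28, 39, 37, 4, 23, 22, 24, 34, 18}, right has 0 { }.
  Root 18: left subtree has 8 nodes {28, 39, 37, 4, 23, 22, 24, 34}, right has 0 { }.
    Root 22: left subtree has 5 nodes {28, 39, 37, 4, 23}, right has 2 {24, 34}.
      Root 28: left subtree has 0 nodes { }, right has 4 {39, 37, 4, 23}.
        Root 37: left subtree has 1 node {39}, right has 2 {4, 23}.
          Root 23: left subtree has 1 node {4}, right has 0 { }.
      Root 34: left subtree has 1 node {24}, right has 0 { }.

39 4 23 37 28 24 34 22 18 25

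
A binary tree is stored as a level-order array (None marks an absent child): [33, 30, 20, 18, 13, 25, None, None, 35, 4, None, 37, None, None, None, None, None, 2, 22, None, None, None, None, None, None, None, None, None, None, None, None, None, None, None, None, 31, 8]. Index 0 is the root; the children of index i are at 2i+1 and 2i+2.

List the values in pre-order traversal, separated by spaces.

Pre-order visits the node, then its left subtree, then its right subtree.
Visit 33.
At 33: go left to 30.
  Visit 30.
  At 30: go left to 18.
    Visit 18.
    At 18: no left child.
    At 18: go right to 35.
      Visit 35.
      At 35: go left to 2.
        Visit 2.
        At 2: go left to 31.
          31 is a leaf — visit 31.
        At 2: go right to 8.
          8 is a leaf — visit 8.
      At 35: go right to 22.
        22 is a leaf — visit 22.
  At 30: go right to 13.
    Visit 13.
    At 13: go left to 4.
      4 is a leaf — visit 4.
    At 13: no right child.
At 33: go right to 20.
  Visit 20.
  At 20: go left to 25.
    Visit 25.
    At 25: go left to 37.
      37 is a leaf — visit 37.
    At 25: no right child.
  At 20: no right child.

33 30 18 35 2 31 8 22 13 4 20 25 37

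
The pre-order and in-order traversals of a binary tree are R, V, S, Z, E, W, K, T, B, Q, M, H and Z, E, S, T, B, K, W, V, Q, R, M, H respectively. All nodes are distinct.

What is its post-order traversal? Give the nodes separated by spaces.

E Z B T K W S Q V H M R

The first element of pre-order is the root; it splits in-order into left and right subtrees.
Root R: left subtree has 9 nodes {Z, E, S, T, B, K, W, V, Q}, right has 2 {M, H}.
  Root V: left subtree has 7 nodes {Z, E, S, T, B, K, W}, right has 1 {Q}.
    Root S: left subtree has 2 nodes {Z, E}, right has 4 {T, B, K, W}.
      Root Z: left subtree has 0 nodes { }, right has 1 {E}.
      Root W: left subtree has 3 nodes {T, B, K}, right has 0 { }.
        Root K: left subtree has 2 nodes {T, B}, right has 0 { }.
          Root T: left subtree has 0 nodes { }, right has 1 {B}.
  Root M: left subtree has 0 nodes { }, right has 1 {H}.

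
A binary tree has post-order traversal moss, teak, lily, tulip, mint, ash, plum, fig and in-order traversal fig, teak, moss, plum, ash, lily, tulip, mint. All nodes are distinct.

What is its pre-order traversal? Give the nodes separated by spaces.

The last element of post-order is the root; it splits in-order into left and right subtrees.
Root fig: left subtree has 0 nodes { }, right has 7 {teak, moss, plum, ash, lily, tulip, mint}.
  Root plum: left subtree has 2 nodes {teak, moss}, right has 4 {ash, lily, tulip, mint}.
    Root teak: left subtree has 0 nodes { }, right has 1 {moss}.
    Root ash: left subtree has 0 nodes { }, right has 3 {lily, tulip, mint}.
      Root mint: left subtree has 2 nodes {lily, tulip}, right has 0 { }.
        Root tulip: left subtree has 1 node {lily}, right has 0 { }.

fig plum teak moss ash mint tulip lily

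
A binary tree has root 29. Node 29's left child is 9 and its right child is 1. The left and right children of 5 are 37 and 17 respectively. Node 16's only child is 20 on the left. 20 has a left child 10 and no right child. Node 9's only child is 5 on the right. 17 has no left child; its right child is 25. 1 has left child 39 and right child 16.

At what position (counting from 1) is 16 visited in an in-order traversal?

In-order visits the left subtree, then the node, then the right subtree.
At 29: go left to 9.
  At 9: no left child.
  Visit 9.
  At 9: go right to 5.
    At 5: go left to 37.
      37 is a leaf — visit 37.
    Visit 5.
    At 5: go right to 17.
      At 17: no left child.
      Visit 17.
      At 17: go right to 25.
        25 is a leaf — visit 25.
Visit 29.
At 29: go right to 1.
  At 1: go left to 39.
    39 is a leaf — visit 39.
  Visit 1.
  At 1: go right to 16.
    At 16: go left to 20.
      At 20: go left to 10.
        10 is a leaf — visit 10.
      Visit 20.
      At 20: no right child.
    Visit 16.
    At 16: no right child.
Full in-order sequence: 9, 37, 5, 17, 25, 29, 39, 1, 10, 20, 16.

11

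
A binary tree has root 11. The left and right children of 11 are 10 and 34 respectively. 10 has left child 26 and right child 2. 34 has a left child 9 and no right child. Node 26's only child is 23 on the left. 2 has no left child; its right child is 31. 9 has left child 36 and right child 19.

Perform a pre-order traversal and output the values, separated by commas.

Pre-order visits the node, then its left subtree, then its right subtree.
Visit 11.
At 11: go left to 10.
  Visit 10.
  At 10: go left to 26.
    Visit 26.
    At 26: go left to 23.
      23 is a leaf — visit 23.
    At 26: no right child.
  At 10: go right to 2.
    Visit 2.
    At 2: no left child.
    At 2: go right to 31.
      31 is a leaf — visit 31.
At 11: go right to 34.
  Visit 34.
  At 34: go left to 9.
    Visit 9.
    At 9: go left to 36.
      36 is a leaf — visit 36.
    At 9: go right to 19.
      19 is a leaf — visit 19.
  At 34: no right child.

11, 10, 26, 23, 2, 31, 34, 9, 36, 19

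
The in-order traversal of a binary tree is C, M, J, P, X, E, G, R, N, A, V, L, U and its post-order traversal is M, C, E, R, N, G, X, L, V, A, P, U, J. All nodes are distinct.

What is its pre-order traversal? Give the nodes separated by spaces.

The last element of post-order is the root; it splits in-order into left and right subtrees.
Root J: left subtree has 2 nodes {C, M}, right has 10 {P, X, E, G, R, N, A, V, L, U}.
  Root C: left subtree has 0 nodes { }, right has 1 {M}.
  Root U: left subtree has 9 nodes {P, X, E, G, R, N, A, V, L}, right has 0 { }.
    Root P: left subtree has 0 nodes { }, right has 8 {X, E, G, R, N, A, V, L}.
      Root A: left subtree has 5 nodes {X, E, G, R, N}, right has 2 {V, L}.
        Root X: left subtree has 0 nodes { }, right has 4 {E, G, R, N}.
          Root G: left subtree has 1 node {E}, right has 2 {R, N}.
            Root N: left subtree has 1 node {R}, right has 0 { }.
        Root V: left subtree has 0 nodes { }, right has 1 {L}.

J C M U P A X G E N R V L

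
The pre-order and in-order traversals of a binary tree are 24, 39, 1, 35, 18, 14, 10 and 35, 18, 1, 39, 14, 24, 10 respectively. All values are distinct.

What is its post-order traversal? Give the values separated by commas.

18, 35, 1, 14, 39, 10, 24

The first element of pre-order is the root; it splits in-order into left and right subtrees.
Root 24: left subtree has 5 nodes {35, 18, 1, 39, 14}, right has 1 {10}.
  Root 39: left subtree has 3 nodes {35, 18, 1}, right has 1 {14}.
    Root 1: left subtree has 2 nodes {35, 18}, right has 0 { }.
      Root 35: left subtree has 0 nodes { }, right has 1 {18}.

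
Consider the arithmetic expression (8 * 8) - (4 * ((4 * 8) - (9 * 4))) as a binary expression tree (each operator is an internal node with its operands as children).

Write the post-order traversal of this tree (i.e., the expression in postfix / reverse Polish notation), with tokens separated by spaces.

8 8 * 4 4 8 * 9 4 * - * -

Post-order on an expression tree gives postfix notation: for each operator, emit left operand, right operand, then the operator.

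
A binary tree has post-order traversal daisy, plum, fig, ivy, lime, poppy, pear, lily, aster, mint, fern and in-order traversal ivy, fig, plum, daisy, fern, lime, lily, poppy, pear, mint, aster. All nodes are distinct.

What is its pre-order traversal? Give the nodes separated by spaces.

The last element of post-order is the root; it splits in-order into left and right subtrees.
Root fern: left subtree has 4 nodes {ivy, fig, plum, daisy}, right has 6 {lime, lily, poppy, pear, mint, aster}.
  Root ivy: left subtree has 0 nodes { }, right has 3 {fig, plum, daisy}.
    Root fig: left subtree has 0 nodes { }, right has 2 {plum, daisy}.
      Root plum: left subtree has 0 nodes { }, right has 1 {daisy}.
  Root mint: left subtree has 4 nodes {lime, lily, poppy, pear}, right has 1 {aster}.
    Root lily: left subtree has 1 node {lime}, right has 2 {poppy, pear}.
      Root pear: left subtree has 1 node {poppy}, right has 0 { }.

fern ivy fig plum daisy mint lily lime pear poppy aster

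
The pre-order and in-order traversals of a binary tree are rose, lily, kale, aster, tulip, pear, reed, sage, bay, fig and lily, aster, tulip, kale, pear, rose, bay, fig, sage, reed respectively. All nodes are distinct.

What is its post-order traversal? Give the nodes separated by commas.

tulip, aster, pear, kale, lily, fig, bay, sage, reed, rose

The first element of pre-order is the root; it splits in-order into left and right subtrees.
Root rose: left subtree has 5 nodes {lily, aster, tulip, kale, pear}, right has 4 {bay, fig, sage, reed}.
  Root lily: left subtree has 0 nodes { }, right has 4 {aster, tulip, kale, pear}.
    Root kale: left subtree has 2 nodes {aster, tulip}, right has 1 {pear}.
      Root aster: left subtree has 0 nodes { }, right has 1 {tulip}.
  Root reed: left subtree has 3 nodes {bay, fig, sage}, right has 0 { }.
    Root sage: left subtree has 2 nodes {bay, fig}, right has 0 { }.
      Root bay: left subtree has 0 nodes { }, right has 1 {fig}.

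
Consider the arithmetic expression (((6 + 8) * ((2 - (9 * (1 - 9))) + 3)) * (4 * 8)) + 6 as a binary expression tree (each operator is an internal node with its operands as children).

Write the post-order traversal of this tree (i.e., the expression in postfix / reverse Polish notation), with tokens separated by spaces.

6 8 + 2 9 1 9 - * - 3 + * 4 8 * * 6 +

Post-order on an expression tree gives postfix notation: for each operator, emit left operand, right operand, then the operator.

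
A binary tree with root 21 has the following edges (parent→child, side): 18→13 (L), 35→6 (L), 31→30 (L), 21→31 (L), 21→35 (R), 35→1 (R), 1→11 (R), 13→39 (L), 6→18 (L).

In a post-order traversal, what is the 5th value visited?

Post-order visits the left subtree, then the right subtree, then the node.
At 21: go left to 31.
  At 31: go left to 30.
    30 is a leaf — visit 30.
  At 31: no right child.
  Visit 31.
At 21: go right to 35.
  At 35: go left to 6.
    At 6: go left to 18.
      At 18: go left to 13.
        At 13: go left to 39.
          39 is a leaf — visit 39.
        At 13: no right child.
        Visit 13.
      At 18: no right child.
      Visit 18.
    At 6: no right child.
    Visit 6.
  At 35: go right to 1.
    At 1: no left child.
    At 1: go right to 11.
      11 is a leaf — visit 11.
    Visit 1.
  Visit 35.
Visit 21.
Full post-order sequence: 30, 31, 39, 13, 18, 6, 11, 1, 35, 21.

18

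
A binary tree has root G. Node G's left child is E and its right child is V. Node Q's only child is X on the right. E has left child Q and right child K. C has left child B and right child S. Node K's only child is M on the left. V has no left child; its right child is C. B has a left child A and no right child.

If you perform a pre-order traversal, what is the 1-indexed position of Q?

Pre-order visits the node, then its left subtree, then its right subtree.
Visit G.
At G: go left to E.
  Visit E.
  At E: go left to Q.
    Visit Q.
    At Q: no left child.
    At Q: go right to X.
      X is a leaf — visit X.
  At E: go right to K.
    Visit K.
    At K: go left to M.
      M is a leaf — visit M.
    At K: no right child.
At G: go right to V.
  Visit V.
  At V: no left child.
  At V: go right to C.
    Visit C.
    At C: go left to B.
      Visit B.
      At B: go left to A.
        A is a leaf — visit A.
      At B: no right child.
    At C: go right to S.
      S is a leaf — visit S.
Full pre-order sequence: G, E, Q, X, K, M, V, C, B, A, S.

3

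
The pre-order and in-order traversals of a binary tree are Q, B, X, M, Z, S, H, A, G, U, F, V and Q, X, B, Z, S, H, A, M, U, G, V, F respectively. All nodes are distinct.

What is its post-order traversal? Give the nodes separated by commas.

X, A, H, S, Z, U, V, F, G, M, B, Q

The first element of pre-order is the root; it splits in-order into left and right subtrees.
Root Q: left subtree has 0 nodes { }, right has 11 {X, B, Z, S, H, A, M, U, G, V, F}.
  Root B: left subtree has 1 node {X}, right has 9 {Z, S, H, A, M, U, G, V, F}.
    Root M: left subtree has 4 nodes {Z, S, H, A}, right has 4 {U, G, V, F}.
      Root Z: left subtree has 0 nodes { }, right has 3 {S, H, A}.
        Root S: left subtree has 0 nodes { }, right has 2 {H, A}.
          Root H: left subtree has 0 nodes { }, right has 1 {A}.
      Root G: left subtree has 1 node {U}, right has 2 {V, F}.
        Root F: left subtree has 1 node {V}, right has 0 { }.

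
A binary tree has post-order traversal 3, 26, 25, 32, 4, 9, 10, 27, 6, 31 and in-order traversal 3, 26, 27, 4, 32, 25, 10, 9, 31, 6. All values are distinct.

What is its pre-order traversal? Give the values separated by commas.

The last element of post-order is the root; it splits in-order into left and right subtrees.
Root 31: left subtree has 8 nodes {3, 26, 27, 4, 32, 25, 10, 9}, right has 1 {6}.
  Root 27: left subtree has 2 nodes {3, 26}, right has 5 {4, 32, 25, 10, 9}.
    Root 26: left subtree has 1 node {3}, right has 0 { }.
    Root 10: left subtree has 3 nodes {4, 32, 25}, right has 1 {9}.
      Root 4: left subtree has 0 nodes { }, right has 2 {32, 25}.
        Root 32: left subtree has 0 nodes { }, right has 1 {25}.

31, 27, 26, 3, 10, 4, 32, 25, 9, 6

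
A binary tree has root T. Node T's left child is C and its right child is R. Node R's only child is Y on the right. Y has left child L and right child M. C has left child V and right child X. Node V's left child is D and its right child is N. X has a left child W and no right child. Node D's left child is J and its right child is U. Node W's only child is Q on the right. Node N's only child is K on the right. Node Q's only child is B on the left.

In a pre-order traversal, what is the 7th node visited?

Pre-order visits the node, then its left subtree, then its right subtree.
Visit T.
At T: go left to C.
  Visit C.
  At C: go left to V.
    Visit V.
    At V: go left to D.
      Visit D.
      At D: go left to J.
        J is a leaf — visit J.
      At D: go right to U.
        U is a leaf — visit U.
    At V: go right to N.
      Visit N.
      At N: no left child.
      At N: go right to K.
        K is a leaf — visit K.
  At C: go right to X.
    Visit X.
    At X: go left to W.
      Visit W.
      At W: no left child.
      At W: go right to Q.
        Visit Q.
        At Q: go left to B.
          B is a leaf — visit B.
        At Q: no right child.
    At X: no right child.
At T: go right to R.
  Visit R.
  At R: no left child.
  At R: go right to Y.
    Visit Y.
    At Y: go left to L.
      L is a leaf — visit L.
    At Y: go right to M.
      M is a leaf — visit M.
Full pre-order sequence: T, C, V, D, J, U, N, K, X, W, Q, B, R, Y, L, M.

N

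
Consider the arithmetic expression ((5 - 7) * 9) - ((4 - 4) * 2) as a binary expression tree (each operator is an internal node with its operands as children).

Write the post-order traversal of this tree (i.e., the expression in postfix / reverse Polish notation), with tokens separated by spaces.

5 7 - 9 * 4 4 - 2 * -

Post-order on an expression tree gives postfix notation: for each operator, emit left operand, right operand, then the operator.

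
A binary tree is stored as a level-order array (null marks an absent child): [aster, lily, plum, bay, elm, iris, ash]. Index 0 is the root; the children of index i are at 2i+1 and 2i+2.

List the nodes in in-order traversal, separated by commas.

In-order visits the left subtree, then the node, then the right subtree.
At aster: go left to lily.
  At lily: go left to bay.
    bay is a leaf — visit bay.
  Visit lily.
  At lily: go right to elm.
    elm is a leaf — visit elm.
Visit aster.
At aster: go right to plum.
  At plum: go left to iris.
    iris is a leaf — visit iris.
  Visit plum.
  At plum: go right to ash.
    ash is a leaf — visit ash.

bay, lily, elm, aster, iris, plum, ash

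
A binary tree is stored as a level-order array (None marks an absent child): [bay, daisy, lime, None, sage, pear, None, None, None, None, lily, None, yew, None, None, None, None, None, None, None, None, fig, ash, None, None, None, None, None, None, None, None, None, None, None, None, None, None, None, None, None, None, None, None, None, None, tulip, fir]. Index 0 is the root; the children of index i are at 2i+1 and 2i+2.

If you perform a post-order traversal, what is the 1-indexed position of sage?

6

Post-order visits the left subtree, then the right subtree, then the node.
At bay: go left to daisy.
  At daisy: no left child.
  At daisy: go right to sage.
    At sage: no left child.
    At sage: go right to lily.
      At lily: go left to fig.
        fig is a leaf — visit fig.
      At lily: go right to ash.
        At ash: go left to tulip.
          tulip is a leaf — visit tulip.
        At ash: go right to fir.
          fir is a leaf — visit fir.
        Visit ash.
      Visit lily.
    Visit sage.
  Visit daisy.
At bay: go right to lime.
  At lime: go left to pear.
    At pear: no left child.
    At pear: go right to yew.
      yew is a leaf — visit yew.
    Visit pear.
  At lime: no right child.
  Visit lime.
Visit bay.
Full post-order sequence: fig, tulip, fir, ash, lily, sage, daisy, yew, pear, lime, bay.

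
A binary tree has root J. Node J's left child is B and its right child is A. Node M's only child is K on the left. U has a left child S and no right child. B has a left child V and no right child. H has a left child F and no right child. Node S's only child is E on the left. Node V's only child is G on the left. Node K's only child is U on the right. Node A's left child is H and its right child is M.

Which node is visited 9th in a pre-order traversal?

K

Pre-order visits the node, then its left subtree, then its right subtree.
Visit J.
At J: go left to B.
  Visit B.
  At B: go left to V.
    Visit V.
    At V: go left to G.
      G is a leaf — visit G.
    At V: no right child.
  At B: no right child.
At J: go right to A.
  Visit A.
  At A: go left to H.
    Visit H.
    At H: go left to F.
      F is a leaf — visit F.
    At H: no right child.
  At A: go right to M.
    Visit M.
    At M: go left to K.
      Visit K.
      At K: no left child.
      At K: go right to U.
        Visit U.
        At U: go left to S.
          Visit S.
          At S: go left to E.
            E is a leaf — visit E.
          At S: no right child.
        At U: no right child.
    At M: no right child.
Full pre-order sequence: J, B, V, G, A, H, F, M, K, U, S, E.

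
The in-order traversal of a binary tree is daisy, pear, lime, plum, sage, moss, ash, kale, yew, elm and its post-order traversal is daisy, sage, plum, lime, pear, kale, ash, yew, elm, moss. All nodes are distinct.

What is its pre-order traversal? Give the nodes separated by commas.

moss, pear, daisy, lime, plum, sage, elm, yew, ash, kale

The last element of post-order is the root; it splits in-order into left and right subtrees.
Root moss: left subtree has 5 nodes {daisy, pear, lime, plum, sage}, right has 4 {ash, kale, yew, elm}.
  Root pear: left subtree has 1 node {daisy}, right has 3 {lime, plum, sage}.
    Root lime: left subtree has 0 nodes { }, right has 2 {plum, sage}.
      Root plum: left subtree has 0 nodes { }, right has 1 {sage}.
  Root elm: left subtree has 3 nodes {ash, kale, yew}, right has 0 { }.
    Root yew: left subtree has 2 nodes {ash, kale}, right has 0 { }.
      Root ash: left subtree has 0 nodes { }, right has 1 {kale}.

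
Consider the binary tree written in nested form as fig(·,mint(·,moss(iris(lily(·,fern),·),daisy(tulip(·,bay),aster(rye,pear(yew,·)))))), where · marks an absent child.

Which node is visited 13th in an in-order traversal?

In-order visits the left subtree, then the node, then the right subtree.
At fig: no left child.
Visit fig.
At fig: go right to mint.
  At mint: no left child.
  Visit mint.
  At mint: go right to moss.
    At moss: go left to iris.
      At iris: go left to lily.
        At lily: no left child.
        Visit lily.
        At lily: go right to fern.
          fern is a leaf — visit fern.
      Visit iris.
      At iris: no right child.
    Visit moss.
    At moss: go right to daisy.
      At daisy: go left to tulip.
        At tulip: no left child.
        Visit tulip.
        At tulip: go right to bay.
          bay is a leaf — visit bay.
      Visit daisy.
      At daisy: go right to aster.
        At aster: go left to rye.
          rye is a leaf — visit rye.
        Visit aster.
        At aster: go right to pear.
          At pear: go left to yew.
            yew is a leaf — visit yew.
          Visit pear.
          At pear: no right child.
Full in-order sequence: fig, mint, lily, fern, iris, moss, tulip, bay, daisy, rye, aster, yew, pear.

pear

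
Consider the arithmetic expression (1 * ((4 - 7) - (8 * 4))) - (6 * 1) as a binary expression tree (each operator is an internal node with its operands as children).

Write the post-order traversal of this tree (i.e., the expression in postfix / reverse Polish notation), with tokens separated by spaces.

1 4 7 - 8 4 * - * 6 1 * -

Post-order on an expression tree gives postfix notation: for each operator, emit left operand, right operand, then the operator.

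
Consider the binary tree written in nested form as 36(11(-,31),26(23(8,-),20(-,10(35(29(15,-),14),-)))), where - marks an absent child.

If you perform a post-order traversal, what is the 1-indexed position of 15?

Post-order visits the left subtree, then the right subtree, then the node.
At 36: go left to 11.
  At 11: no left child.
  At 11: go right to 31.
    31 is a leaf — visit 31.
  Visit 11.
At 36: go right to 26.
  At 26: go left to 23.
    At 23: go left to 8.
      8 is a leaf — visit 8.
    At 23: no right child.
    Visit 23.
  At 26: go right to 20.
    At 20: no left child.
    At 20: go right to 10.
      At 10: go left to 35.
        At 35: go left to 29.
          At 29: go left to 15.
            15 is a leaf — visit 15.
          At 29: no right child.
          Visit 29.
        At 35: go right to 14.
          14 is a leaf — visit 14.
        Visit 35.
      At 10: no right child.
      Visit 10.
    Visit 20.
  Visit 26.
Visit 36.
Full post-order sequence: 31, 11, 8, 23, 15, 29, 14, 35, 10, 20, 26, 36.

5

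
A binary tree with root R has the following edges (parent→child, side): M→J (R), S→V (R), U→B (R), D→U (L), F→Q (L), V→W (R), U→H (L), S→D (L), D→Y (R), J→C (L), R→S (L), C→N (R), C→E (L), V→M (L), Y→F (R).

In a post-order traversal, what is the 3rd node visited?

Post-order visits the left subtree, then the right subtree, then the node.
At R: go left to S.
  At S: go left to D.
    At D: go left to U.
      At U: go left to H.
        H is a leaf — visit H.
      At U: go right to B.
        B is a leaf — visit B.
      Visit U.
    At D: go right to Y.
      At Y: no left child.
      At Y: go right to F.
        At F: go left to Q.
          Q is a leaf — visit Q.
        At F: no right child.
        Visit F.
      Visit Y.
    Visit D.
  At S: go right to V.
    At V: go left to M.
      At M: no left child.
      At M: go right to J.
        At J: go left to C.
          At C: go left to E.
            E is a leaf — visit E.
          At C: go right to N.
            N is a leaf — visit N.
          Visit C.
        At J: no right child.
        Visit J.
      Visit M.
    At V: go right to W.
      W is a leaf — visit W.
    Visit V.
  Visit S.
At R: no right child.
Visit R.
Full post-order sequence: H, B, U, Q, F, Y, D, E, N, C, J, M, W, V, S, R.

U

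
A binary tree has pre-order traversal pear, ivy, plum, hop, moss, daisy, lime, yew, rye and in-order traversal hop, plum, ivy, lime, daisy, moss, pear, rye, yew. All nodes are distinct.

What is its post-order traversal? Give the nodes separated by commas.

The first element of pre-order is the root; it splits in-order into left and right subtrees.
Root pear: left subtree has 6 nodes {hop, plum, ivy, lime, daisy, moss}, right has 2 {rye, yew}.
  Root ivy: left subtree has 2 nodes {hop, plum}, right has 3 {lime, daisy, moss}.
    Root plum: left subtree has 1 node {hop}, right has 0 { }.
    Root moss: left subtree has 2 nodes {lime, daisy}, right has 0 { }.
      Root daisy: left subtree has 1 node {lime}, right has 0 { }.
  Root yew: left subtree has 1 node {rye}, right has 0 { }.

hop, plum, lime, daisy, moss, ivy, rye, yew, pear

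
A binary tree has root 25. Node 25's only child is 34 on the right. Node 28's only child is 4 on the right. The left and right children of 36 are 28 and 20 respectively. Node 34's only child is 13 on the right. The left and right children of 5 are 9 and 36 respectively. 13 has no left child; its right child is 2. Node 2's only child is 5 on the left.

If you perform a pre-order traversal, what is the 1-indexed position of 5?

5

Pre-order visits the node, then its left subtree, then its right subtree.
Visit 25.
At 25: no left child.
At 25: go right to 34.
  Visit 34.
  At 34: no left child.
  At 34: go right to 13.
    Visit 13.
    At 13: no left child.
    At 13: go right to 2.
      Visit 2.
      At 2: go left to 5.
        Visit 5.
        At 5: go left to 9.
          9 is a leaf — visit 9.
        At 5: go right to 36.
          Visit 36.
          At 36: go left to 28.
            Visit 28.
            At 28: no left child.
            At 28: go right to 4.
              4 is a leaf — visit 4.
          At 36: go right to 20.
            20 is a leaf — visit 20.
      At 2: no right child.
Full pre-order sequence: 25, 34, 13, 2, 5, 9, 36, 28, 4, 20.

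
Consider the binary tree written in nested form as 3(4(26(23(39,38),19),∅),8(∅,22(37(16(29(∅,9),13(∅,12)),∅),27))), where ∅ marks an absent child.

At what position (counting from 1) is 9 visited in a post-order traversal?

Post-order visits the left subtree, then the right subtree, then the node.
At 3: go left to 4.
  At 4: go left to 26.
    At 26: go left to 23.
      At 23: go left to 39.
        39 is a leaf — visit 39.
      At 23: go right to 38.
        38 is a leaf — visit 38.
      Visit 23.
    At 26: go right to 19.
      19 is a leaf — visit 19.
    Visit 26.
  At 4: no right child.
  Visit 4.
At 3: go right to 8.
  At 8: no left child.
  At 8: go right to 22.
    At 22: go left to 37.
      At 37: go left to 16.
        At 16: go left to 29.
          At 29: no left child.
          At 29: go right to 9.
            9 is a leaf — visit 9.
          Visit 29.
        At 16: go right to 13.
          At 13: no left child.
          At 13: go right to 12.
            12 is a leaf — visit 12.
          Visit 13.
        Visit 16.
      At 37: no right child.
      Visit 37.
    At 22: go right to 27.
      27 is a leaf — visit 27.
    Visit 22.
  Visit 8.
Visit 3.
Full post-order sequence: 39, 38, 23, 19, 26, 4, 9, 29, 12, 13, 16, 37, 27, 22, 8, 3.

7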